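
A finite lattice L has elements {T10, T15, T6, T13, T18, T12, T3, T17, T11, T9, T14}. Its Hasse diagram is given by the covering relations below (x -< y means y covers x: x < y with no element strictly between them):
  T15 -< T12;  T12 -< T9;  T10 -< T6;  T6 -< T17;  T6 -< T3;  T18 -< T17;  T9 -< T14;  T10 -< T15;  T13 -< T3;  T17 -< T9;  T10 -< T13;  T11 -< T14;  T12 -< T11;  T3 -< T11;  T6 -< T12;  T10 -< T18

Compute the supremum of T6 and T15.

Common upper bounds of {T6, T15}: T11, T12, T14, T9.
The least among these is T12.

T12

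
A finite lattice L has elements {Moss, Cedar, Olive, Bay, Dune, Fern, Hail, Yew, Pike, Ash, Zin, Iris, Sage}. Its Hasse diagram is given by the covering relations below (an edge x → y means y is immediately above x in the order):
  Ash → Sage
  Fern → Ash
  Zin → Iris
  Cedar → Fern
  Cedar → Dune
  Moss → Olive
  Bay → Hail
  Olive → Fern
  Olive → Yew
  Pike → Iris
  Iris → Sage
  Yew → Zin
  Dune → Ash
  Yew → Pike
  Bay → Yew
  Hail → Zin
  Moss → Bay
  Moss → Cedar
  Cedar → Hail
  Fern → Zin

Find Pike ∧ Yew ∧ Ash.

Common lower bounds of {Pike, Yew, Ash}: Moss, Olive.
The greatest among these is Olive.

Olive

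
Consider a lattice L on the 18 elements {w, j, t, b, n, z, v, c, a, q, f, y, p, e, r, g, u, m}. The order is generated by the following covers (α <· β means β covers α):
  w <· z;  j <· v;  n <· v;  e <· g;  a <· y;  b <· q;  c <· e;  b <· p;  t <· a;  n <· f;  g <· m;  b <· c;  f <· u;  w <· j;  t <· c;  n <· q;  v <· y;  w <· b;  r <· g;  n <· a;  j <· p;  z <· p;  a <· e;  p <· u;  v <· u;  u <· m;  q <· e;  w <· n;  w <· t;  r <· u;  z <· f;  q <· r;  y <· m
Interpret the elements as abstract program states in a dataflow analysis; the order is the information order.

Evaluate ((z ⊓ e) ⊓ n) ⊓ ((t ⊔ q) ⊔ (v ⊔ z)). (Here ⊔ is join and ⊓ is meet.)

z ∧ e = w
w ∧ n = w
t ∨ q = e
v ∨ z = u
e ∨ u = m
w ∧ m = w

w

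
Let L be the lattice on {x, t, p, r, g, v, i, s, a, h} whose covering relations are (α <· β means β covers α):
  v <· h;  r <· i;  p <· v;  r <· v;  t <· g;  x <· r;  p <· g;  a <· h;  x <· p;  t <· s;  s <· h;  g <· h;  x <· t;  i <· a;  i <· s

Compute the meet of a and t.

x

Common lower bounds of {a, t}: x.
The greatest among these is x.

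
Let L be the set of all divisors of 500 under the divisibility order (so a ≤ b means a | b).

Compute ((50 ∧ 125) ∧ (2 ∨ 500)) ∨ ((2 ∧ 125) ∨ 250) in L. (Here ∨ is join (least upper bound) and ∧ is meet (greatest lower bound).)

50 ∧ 125 = 25
2 ∨ 500 = 500
25 ∧ 500 = 25
2 ∧ 125 = 1
1 ∨ 250 = 250
25 ∨ 250 = 250

250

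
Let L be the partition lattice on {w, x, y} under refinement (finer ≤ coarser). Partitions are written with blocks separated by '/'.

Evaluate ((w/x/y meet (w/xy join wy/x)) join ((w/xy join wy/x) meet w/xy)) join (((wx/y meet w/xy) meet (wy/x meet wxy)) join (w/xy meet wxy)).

w/xy

w/xy ∨ wy/x = wxy
w/x/y ∧ wxy = w/x/y
w/xy ∨ wy/x = wxy
wxy ∧ w/xy = w/xy
w/x/y ∨ w/xy = w/xy
wx/y ∧ w/xy = w/x/y
wy/x ∧ wxy = wy/x
w/x/y ∧ wy/x = w/x/y
w/xy ∧ wxy = w/xy
w/x/y ∨ w/xy = w/xy
w/xy ∨ w/xy = w/xy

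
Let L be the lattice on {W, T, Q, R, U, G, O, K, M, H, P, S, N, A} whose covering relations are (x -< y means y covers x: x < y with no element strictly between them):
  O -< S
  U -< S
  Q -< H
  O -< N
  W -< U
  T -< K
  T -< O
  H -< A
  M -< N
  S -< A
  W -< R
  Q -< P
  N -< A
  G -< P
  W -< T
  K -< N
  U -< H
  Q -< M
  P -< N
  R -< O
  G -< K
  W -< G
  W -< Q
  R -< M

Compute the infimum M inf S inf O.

Common lower bounds of {M, S, O}: R, W.
The greatest among these is R.

R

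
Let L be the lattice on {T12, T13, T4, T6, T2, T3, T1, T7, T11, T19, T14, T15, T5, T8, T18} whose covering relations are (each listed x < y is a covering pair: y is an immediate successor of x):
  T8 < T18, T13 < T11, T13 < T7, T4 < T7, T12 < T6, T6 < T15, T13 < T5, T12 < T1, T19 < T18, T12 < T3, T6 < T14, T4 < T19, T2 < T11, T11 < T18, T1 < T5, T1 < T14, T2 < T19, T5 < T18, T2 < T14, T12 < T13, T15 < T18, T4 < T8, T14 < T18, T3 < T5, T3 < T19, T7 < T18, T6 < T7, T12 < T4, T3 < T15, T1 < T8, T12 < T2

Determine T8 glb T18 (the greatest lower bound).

T8

Common lower bounds of {T8, T18}: T1, T12, T4, T8.
The greatest among these is T8.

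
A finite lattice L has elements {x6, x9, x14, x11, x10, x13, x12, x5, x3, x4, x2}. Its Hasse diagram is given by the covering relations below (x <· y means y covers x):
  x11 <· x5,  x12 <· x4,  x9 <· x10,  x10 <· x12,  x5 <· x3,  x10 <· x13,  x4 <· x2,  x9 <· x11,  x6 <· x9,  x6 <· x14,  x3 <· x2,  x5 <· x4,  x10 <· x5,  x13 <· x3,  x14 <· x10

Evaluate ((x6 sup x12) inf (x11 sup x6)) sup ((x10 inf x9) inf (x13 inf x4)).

x6 ∨ x12 = x12
x11 ∨ x6 = x11
x12 ∧ x11 = x9
x10 ∧ x9 = x9
x13 ∧ x4 = x10
x9 ∧ x10 = x9
x9 ∨ x9 = x9

x9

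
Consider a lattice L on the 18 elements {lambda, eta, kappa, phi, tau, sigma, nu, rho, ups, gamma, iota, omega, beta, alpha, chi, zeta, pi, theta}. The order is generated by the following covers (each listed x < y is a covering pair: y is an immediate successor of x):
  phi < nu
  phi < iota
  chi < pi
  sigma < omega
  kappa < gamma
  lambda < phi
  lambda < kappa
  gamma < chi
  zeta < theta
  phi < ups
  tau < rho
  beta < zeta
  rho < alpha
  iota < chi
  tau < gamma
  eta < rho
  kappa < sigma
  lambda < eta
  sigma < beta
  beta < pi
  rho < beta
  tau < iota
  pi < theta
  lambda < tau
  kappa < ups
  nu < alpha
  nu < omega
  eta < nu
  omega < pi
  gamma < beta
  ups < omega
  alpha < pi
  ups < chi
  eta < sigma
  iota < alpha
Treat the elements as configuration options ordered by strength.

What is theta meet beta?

beta

Common lower bounds of {theta, beta}: beta, eta, gamma, kappa, lambda, rho, sigma, tau.
The greatest among these is beta.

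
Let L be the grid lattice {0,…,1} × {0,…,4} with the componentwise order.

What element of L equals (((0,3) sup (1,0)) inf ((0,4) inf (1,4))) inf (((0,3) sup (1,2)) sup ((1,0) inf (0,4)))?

(0,3) ∨ (1,0) = (1,3)
(0,4) ∧ (1,4) = (0,4)
(1,3) ∧ (0,4) = (0,3)
(0,3) ∨ (1,2) = (1,3)
(1,0) ∧ (0,4) = (0,0)
(1,3) ∨ (0,0) = (1,3)
(0,3) ∧ (1,3) = (0,3)

(0,3)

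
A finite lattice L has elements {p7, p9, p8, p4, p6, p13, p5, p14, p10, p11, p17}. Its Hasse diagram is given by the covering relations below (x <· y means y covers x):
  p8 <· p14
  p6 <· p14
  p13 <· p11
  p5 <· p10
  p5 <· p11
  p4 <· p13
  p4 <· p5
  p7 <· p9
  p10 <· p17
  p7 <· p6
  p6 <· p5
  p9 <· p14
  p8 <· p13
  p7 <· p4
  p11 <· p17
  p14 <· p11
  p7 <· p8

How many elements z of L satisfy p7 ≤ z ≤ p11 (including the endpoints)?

The interval [p7, p11] = {p11, p13, p14, p4, p5, p6, p7, p8, p9}, which has 9 elements.

9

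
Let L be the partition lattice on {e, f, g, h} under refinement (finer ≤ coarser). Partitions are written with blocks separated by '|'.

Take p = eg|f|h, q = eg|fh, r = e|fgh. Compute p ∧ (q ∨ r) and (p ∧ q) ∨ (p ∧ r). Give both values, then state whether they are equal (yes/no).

eg|f|h; eg|f|h; yes

q ∨ r = efgh, so p ∧ (q ∨ r) = eg|f|h ∧ efgh = eg|f|h.
p ∧ q = eg|f|h and p ∧ r = e|f|g|h, so (p ∧ q) ∨ (p ∧ r) = eg|f|h ∨ e|f|g|h = eg|f|h.
Equal: yes.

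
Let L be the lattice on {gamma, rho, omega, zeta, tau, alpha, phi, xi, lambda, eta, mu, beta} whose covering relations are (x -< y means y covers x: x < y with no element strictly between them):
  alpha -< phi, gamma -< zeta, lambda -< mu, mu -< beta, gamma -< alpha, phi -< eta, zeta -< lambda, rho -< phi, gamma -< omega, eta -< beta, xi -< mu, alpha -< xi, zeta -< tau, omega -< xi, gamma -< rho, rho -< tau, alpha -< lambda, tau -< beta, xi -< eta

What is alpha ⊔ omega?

xi

Common upper bounds of {alpha, omega}: beta, eta, mu, xi.
The least among these is xi.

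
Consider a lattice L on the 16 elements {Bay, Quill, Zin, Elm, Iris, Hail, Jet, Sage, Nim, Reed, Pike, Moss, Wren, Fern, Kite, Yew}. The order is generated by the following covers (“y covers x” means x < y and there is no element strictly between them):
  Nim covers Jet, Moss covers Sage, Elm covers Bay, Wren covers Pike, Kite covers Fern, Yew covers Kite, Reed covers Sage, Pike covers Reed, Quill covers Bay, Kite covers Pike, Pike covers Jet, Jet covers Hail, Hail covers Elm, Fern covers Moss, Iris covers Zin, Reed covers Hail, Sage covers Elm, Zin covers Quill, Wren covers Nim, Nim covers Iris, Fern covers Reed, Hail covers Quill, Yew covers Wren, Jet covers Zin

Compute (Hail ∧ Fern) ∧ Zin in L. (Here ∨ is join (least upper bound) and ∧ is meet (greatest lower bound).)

Hail ∧ Fern = Hail
Hail ∧ Zin = Quill

Quill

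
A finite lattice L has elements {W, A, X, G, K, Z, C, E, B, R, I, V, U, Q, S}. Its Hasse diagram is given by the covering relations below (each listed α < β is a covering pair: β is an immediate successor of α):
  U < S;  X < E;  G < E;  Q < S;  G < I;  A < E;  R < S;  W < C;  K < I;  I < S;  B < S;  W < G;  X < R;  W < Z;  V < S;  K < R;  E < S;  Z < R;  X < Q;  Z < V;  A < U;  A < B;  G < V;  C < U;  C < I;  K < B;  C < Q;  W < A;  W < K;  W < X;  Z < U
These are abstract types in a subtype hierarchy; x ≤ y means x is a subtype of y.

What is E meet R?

X

Common lower bounds of {E, R}: W, X.
The greatest among these is X.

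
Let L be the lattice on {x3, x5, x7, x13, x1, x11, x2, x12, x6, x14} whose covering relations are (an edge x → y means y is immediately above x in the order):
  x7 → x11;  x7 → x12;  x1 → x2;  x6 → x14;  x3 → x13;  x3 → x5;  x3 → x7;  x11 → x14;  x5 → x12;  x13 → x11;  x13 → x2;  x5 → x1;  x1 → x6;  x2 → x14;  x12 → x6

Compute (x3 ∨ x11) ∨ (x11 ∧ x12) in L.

x3 ∨ x11 = x11
x11 ∧ x12 = x7
x11 ∨ x7 = x11

x11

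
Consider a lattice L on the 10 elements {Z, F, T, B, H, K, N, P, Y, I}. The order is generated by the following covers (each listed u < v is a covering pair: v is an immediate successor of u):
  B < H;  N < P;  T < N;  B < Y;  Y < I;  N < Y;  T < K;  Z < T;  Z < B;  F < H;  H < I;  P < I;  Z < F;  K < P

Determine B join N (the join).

Common upper bounds of {B, N}: I, Y.
The least among these is Y.

Y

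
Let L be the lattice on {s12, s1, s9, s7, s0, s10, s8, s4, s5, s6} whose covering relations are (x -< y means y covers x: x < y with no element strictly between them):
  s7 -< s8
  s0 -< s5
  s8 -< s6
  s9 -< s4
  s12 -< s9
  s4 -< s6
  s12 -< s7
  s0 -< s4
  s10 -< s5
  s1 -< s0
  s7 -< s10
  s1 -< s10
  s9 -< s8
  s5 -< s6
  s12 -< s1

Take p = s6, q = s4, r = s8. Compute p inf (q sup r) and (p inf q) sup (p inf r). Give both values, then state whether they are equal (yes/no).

q sup r = s6, so p inf (q sup r) = s6 inf s6 = s6.
p inf q = s4 and p inf r = s8, so (p inf q) sup (p inf r) = s4 sup s8 = s6.
Equal: yes.

s6; s6; yes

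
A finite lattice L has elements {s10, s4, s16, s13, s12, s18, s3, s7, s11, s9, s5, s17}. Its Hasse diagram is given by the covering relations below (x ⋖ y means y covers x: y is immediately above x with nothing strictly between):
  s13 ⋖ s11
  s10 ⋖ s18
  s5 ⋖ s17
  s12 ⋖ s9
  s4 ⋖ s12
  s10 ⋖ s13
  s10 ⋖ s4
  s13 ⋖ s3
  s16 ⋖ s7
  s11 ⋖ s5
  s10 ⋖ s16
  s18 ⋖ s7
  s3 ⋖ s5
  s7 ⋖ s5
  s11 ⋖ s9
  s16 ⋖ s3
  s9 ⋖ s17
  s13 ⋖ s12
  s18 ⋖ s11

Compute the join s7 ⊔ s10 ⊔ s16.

Common upper bounds of {s7, s10, s16}: s17, s5, s7.
The least among these is s7.

s7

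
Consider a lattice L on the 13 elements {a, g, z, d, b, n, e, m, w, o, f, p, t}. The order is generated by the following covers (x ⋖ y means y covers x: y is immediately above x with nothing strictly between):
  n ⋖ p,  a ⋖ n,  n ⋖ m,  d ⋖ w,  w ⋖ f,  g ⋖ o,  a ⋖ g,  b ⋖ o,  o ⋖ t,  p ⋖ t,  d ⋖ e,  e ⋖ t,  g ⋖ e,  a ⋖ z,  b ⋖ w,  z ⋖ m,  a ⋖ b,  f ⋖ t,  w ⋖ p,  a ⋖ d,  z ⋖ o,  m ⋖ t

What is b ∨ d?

w

Common upper bounds of {b, d}: f, p, t, w.
The least among these is w.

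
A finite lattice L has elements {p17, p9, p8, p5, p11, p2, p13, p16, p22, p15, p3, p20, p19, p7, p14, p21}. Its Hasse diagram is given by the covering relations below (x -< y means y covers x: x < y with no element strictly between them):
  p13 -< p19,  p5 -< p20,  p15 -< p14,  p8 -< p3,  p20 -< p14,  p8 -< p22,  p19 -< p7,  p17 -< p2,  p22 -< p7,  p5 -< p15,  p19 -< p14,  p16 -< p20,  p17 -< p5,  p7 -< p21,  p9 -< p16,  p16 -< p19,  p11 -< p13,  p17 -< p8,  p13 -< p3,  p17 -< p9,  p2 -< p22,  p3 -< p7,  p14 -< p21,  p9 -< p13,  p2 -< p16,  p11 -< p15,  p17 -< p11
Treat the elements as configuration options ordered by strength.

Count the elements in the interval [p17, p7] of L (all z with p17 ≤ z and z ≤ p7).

The interval [p17, p7] = {p11, p13, p16, p17, p19, p2, p22, p3, p7, p8, p9}, which has 11 elements.

11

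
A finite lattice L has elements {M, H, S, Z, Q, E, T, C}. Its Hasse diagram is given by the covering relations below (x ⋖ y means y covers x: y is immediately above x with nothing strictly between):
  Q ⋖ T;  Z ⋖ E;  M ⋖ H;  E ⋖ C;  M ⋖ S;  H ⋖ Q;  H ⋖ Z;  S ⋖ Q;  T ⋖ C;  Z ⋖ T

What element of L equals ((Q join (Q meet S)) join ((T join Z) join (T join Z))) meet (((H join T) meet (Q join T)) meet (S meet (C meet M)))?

M

Q ∧ S = S
Q ∨ S = Q
T ∨ Z = T
T ∨ Z = T
T ∨ T = T
Q ∨ T = T
H ∨ T = T
Q ∨ T = T
T ∧ T = T
C ∧ M = M
S ∧ M = M
T ∧ M = M
T ∧ M = M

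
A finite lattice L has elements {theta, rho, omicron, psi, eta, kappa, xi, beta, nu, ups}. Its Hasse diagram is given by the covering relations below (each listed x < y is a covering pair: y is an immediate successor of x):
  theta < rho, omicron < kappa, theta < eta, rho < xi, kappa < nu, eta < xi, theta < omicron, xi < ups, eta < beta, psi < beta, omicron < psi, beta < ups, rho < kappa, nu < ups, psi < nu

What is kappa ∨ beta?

Common upper bounds of {kappa, beta}: ups.
The least among these is ups.

ups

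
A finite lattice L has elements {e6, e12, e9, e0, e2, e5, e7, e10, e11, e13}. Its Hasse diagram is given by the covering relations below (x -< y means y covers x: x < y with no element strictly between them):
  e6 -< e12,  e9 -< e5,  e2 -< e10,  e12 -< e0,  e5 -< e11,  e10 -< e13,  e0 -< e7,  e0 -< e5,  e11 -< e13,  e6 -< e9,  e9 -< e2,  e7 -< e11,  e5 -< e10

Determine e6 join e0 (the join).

e0

Common upper bounds of {e6, e0}: e0, e10, e11, e13, e5, e7.
The least among these is e0.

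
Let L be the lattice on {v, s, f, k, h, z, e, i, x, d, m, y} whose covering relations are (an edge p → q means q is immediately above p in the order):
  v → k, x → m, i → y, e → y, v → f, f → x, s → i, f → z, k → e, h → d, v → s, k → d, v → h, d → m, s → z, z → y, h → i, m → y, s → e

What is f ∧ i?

v

Common lower bounds of {f, i}: v.
The greatest among these is v.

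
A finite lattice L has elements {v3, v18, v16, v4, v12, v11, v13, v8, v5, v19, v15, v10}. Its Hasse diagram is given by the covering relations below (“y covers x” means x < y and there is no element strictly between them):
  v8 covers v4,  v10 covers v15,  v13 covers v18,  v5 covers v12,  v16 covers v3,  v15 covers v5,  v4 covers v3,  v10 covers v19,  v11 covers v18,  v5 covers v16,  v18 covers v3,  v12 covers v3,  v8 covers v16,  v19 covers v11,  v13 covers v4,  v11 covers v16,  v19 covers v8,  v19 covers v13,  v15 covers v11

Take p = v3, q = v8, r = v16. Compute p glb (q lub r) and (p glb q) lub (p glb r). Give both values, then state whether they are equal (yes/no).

q lub r = v8, so p glb (q lub r) = v3 glb v8 = v3.
p glb q = v3 and p glb r = v3, so (p glb q) lub (p glb r) = v3 lub v3 = v3.
Equal: yes.

v3; v3; yes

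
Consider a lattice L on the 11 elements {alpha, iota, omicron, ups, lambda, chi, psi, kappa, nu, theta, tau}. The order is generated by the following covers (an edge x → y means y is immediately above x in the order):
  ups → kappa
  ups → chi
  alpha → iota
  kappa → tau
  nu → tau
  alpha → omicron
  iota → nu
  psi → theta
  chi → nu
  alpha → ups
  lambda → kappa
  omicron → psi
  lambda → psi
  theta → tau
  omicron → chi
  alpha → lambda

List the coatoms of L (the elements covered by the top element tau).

The coatoms are exactly the elements covered by tau: kappa, nu, theta.

kappa, nu, theta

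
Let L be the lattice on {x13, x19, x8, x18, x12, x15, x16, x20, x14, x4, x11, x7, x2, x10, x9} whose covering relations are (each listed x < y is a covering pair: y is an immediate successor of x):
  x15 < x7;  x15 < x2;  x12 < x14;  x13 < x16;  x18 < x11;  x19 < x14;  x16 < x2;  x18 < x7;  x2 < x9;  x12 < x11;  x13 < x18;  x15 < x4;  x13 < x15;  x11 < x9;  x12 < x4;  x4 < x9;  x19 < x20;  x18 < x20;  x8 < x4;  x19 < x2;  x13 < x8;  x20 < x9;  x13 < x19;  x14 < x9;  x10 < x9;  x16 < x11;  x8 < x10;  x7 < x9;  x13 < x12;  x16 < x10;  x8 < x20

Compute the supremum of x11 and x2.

x9

Common upper bounds of {x11, x2}: x9.
The least among these is x9.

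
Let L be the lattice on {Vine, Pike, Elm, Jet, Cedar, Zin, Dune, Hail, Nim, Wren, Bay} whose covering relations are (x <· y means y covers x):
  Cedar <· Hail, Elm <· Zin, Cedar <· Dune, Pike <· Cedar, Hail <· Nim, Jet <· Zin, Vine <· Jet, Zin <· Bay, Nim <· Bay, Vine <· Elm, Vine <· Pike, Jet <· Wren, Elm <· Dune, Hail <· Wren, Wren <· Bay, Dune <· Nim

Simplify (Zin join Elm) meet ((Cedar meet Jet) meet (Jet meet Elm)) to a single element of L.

Vine

Zin ∨ Elm = Zin
Cedar ∧ Jet = Vine
Jet ∧ Elm = Vine
Vine ∧ Vine = Vine
Zin ∧ Vine = Vine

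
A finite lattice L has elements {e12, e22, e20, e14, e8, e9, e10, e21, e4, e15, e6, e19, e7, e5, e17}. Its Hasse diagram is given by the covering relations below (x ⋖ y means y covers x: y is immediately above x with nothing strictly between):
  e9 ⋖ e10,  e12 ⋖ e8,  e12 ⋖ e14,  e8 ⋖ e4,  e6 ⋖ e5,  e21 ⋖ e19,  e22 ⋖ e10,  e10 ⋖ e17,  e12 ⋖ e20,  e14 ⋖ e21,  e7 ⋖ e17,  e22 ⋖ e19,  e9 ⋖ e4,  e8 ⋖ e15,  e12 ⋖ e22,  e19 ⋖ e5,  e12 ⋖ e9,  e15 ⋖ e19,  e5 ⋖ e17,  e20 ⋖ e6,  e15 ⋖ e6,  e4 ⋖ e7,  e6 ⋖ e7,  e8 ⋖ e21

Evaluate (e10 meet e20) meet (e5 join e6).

e10 ∧ e20 = e12
e5 ∨ e6 = e5
e12 ∧ e5 = e12

e12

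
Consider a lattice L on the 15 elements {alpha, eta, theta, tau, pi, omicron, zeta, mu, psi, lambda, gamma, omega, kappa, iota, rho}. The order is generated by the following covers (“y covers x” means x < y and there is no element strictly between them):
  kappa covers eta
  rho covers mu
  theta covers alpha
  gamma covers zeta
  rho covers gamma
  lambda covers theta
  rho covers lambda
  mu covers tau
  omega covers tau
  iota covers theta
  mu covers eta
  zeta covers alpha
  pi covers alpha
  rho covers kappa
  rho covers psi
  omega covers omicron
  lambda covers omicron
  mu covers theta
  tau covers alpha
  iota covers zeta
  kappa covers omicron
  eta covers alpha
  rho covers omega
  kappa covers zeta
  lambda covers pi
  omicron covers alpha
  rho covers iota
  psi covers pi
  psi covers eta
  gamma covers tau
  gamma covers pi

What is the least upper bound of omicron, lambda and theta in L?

lambda

Common upper bounds of {omicron, lambda, theta}: lambda, rho.
The least among these is lambda.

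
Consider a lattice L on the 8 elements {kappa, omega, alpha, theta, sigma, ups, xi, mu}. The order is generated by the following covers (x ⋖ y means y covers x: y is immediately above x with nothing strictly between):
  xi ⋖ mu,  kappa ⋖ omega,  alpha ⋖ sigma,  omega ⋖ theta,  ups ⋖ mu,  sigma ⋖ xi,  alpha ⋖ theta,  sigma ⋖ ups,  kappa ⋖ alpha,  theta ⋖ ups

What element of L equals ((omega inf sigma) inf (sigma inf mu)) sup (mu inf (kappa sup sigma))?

sigma

omega ∧ sigma = kappa
sigma ∧ mu = sigma
kappa ∧ sigma = kappa
kappa ∨ sigma = sigma
mu ∧ sigma = sigma
kappa ∨ sigma = sigma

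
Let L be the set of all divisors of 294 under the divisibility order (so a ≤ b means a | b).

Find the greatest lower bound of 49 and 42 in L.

7

In the divisibility order, the meet is the greatest common divisor: gcd(49, 42) = 7.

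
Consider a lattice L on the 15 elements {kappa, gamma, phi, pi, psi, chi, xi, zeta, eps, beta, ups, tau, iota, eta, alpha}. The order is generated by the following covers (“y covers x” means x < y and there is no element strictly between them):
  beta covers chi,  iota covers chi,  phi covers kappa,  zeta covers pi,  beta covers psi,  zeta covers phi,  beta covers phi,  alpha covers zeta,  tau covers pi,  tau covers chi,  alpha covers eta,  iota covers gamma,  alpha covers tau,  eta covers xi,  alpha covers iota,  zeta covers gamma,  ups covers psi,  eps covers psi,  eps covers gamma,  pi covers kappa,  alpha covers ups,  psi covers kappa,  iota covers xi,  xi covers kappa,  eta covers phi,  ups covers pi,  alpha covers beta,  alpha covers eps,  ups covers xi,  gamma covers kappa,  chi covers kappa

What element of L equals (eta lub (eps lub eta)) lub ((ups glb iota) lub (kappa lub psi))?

alpha

eps ∨ eta = alpha
eta ∨ alpha = alpha
ups ∧ iota = xi
kappa ∨ psi = psi
xi ∨ psi = ups
alpha ∨ ups = alpha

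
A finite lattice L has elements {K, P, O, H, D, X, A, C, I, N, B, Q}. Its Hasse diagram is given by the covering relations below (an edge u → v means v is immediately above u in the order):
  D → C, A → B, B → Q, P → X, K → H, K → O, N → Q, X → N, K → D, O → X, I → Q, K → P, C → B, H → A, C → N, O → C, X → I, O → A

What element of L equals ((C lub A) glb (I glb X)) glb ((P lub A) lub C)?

O

C ∨ A = B
I ∧ X = X
B ∧ X = O
P ∨ A = Q
Q ∨ C = Q
O ∧ Q = O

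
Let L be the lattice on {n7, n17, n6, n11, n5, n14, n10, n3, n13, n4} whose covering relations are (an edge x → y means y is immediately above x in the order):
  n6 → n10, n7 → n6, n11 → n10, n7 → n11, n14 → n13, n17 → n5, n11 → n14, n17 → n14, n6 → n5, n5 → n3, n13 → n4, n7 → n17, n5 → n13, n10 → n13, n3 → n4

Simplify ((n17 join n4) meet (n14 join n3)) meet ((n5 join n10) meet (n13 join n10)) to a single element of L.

n13

n17 ∨ n4 = n4
n14 ∨ n3 = n4
n4 ∧ n4 = n4
n5 ∨ n10 = n13
n13 ∨ n10 = n13
n13 ∧ n13 = n13
n4 ∧ n13 = n13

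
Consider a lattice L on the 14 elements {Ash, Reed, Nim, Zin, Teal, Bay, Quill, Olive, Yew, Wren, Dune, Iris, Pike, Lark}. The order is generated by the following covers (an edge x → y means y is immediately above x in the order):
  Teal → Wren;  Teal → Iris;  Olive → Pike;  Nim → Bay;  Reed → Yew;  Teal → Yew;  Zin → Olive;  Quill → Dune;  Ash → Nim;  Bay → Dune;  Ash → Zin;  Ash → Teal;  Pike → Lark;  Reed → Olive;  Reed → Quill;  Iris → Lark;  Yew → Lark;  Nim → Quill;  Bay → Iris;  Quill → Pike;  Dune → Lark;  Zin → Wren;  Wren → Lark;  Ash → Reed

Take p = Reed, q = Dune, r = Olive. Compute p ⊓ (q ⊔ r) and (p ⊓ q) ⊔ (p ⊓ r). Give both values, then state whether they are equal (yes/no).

q ⊔ r = Lark, so p ⊓ (q ⊔ r) = Reed ⊓ Lark = Reed.
p ⊓ q = Reed and p ⊓ r = Reed, so (p ⊓ q) ⊔ (p ⊓ r) = Reed ⊔ Reed = Reed.
Equal: yes.

Reed; Reed; yes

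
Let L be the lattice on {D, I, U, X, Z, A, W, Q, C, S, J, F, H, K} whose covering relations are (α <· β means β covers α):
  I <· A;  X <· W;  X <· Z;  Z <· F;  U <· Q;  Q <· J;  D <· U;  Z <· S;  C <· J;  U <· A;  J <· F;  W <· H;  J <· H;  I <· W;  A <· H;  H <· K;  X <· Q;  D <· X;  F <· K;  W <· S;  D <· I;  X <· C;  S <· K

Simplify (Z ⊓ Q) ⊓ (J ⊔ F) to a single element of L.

Z ∧ Q = X
J ∨ F = F
X ∧ F = X

X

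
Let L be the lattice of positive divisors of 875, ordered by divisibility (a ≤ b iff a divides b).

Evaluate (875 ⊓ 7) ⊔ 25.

875 ∧ 7 = 7
7 ∨ 25 = 175

175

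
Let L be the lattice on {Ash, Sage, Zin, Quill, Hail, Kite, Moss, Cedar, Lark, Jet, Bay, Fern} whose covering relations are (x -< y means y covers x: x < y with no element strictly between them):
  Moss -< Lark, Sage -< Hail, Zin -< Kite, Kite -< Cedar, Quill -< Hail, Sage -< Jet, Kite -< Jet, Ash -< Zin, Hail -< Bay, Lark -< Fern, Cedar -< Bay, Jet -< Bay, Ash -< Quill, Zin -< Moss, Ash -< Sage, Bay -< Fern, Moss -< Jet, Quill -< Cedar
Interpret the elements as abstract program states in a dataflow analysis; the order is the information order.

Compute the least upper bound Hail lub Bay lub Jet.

Bay

Common upper bounds of {Hail, Bay, Jet}: Bay, Fern.
The least among these is Bay.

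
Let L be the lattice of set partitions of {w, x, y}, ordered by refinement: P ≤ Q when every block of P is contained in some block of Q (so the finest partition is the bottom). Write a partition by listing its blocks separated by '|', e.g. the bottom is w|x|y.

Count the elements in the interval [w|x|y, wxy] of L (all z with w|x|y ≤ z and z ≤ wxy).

5

The interval [w|x|y, wxy] = {wxy, wx|y, wy|x, w|xy, w|x|y}, which has 5 elements.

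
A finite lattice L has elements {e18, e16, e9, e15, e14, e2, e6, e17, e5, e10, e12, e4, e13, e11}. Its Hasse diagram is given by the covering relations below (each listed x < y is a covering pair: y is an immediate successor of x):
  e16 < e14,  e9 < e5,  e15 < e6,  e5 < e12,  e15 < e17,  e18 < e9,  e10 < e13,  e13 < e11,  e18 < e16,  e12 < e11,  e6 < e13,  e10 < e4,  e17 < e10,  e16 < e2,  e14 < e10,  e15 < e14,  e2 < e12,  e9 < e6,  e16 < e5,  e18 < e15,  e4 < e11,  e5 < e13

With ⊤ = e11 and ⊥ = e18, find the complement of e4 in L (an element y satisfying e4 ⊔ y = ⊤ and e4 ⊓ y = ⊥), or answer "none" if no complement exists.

Need y with e4 ∨ y = e11 and e4 ∧ y = e18.
Checking each element gives: e9.

e9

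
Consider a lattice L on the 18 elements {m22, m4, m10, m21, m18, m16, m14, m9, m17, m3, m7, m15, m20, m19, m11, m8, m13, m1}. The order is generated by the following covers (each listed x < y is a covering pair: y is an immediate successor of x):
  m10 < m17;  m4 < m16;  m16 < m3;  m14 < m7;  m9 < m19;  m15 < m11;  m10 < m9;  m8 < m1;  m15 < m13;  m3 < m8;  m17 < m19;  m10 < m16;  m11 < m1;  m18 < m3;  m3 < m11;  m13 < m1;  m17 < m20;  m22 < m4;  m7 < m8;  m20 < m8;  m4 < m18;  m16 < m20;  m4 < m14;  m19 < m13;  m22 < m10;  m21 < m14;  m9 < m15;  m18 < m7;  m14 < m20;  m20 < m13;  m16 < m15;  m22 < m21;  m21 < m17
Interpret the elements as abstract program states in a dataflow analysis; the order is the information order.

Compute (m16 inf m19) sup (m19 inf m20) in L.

m17

m16 ∧ m19 = m10
m19 ∧ m20 = m17
m10 ∨ m17 = m17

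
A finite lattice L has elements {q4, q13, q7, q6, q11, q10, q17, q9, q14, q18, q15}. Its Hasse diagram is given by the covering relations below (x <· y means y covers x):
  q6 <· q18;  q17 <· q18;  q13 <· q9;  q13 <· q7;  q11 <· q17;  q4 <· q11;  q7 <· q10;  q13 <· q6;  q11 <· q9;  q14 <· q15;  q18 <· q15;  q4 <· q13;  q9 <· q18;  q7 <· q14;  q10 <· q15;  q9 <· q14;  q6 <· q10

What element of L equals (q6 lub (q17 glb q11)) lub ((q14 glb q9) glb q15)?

q17 ∧ q11 = q11
q6 ∨ q11 = q18
q14 ∧ q9 = q9
q9 ∧ q15 = q9
q18 ∨ q9 = q18

q18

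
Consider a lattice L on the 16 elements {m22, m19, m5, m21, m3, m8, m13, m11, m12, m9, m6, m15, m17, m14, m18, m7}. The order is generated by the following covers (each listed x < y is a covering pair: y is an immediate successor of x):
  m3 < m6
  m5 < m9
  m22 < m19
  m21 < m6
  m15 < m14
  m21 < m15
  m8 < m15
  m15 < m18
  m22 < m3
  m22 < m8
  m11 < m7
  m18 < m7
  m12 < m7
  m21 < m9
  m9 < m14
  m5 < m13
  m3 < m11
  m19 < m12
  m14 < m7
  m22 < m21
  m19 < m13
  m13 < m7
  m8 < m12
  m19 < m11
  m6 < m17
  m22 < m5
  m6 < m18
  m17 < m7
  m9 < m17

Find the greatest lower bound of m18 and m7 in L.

Common lower bounds of {m18, m7}: m15, m18, m21, m22, m3, m6, m8.
The greatest among these is m18.

m18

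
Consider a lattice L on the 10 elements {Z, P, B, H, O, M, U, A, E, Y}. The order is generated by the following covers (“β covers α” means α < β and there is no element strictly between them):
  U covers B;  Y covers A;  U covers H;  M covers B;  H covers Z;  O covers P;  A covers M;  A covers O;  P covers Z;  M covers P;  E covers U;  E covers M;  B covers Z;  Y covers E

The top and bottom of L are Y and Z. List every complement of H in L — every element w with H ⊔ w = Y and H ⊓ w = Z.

Need w with H ∨ w = Y and H ∧ w = Z.
Checking each element gives: A, O.

A, O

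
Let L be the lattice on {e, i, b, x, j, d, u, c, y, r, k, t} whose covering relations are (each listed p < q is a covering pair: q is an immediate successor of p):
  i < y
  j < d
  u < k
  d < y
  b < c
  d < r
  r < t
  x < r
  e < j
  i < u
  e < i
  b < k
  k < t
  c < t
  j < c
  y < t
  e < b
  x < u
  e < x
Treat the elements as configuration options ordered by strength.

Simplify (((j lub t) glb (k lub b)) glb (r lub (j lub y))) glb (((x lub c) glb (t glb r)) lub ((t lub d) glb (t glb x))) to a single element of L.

x

j ∨ t = t
k ∨ b = k
t ∧ k = k
j ∨ y = y
r ∨ y = t
k ∧ t = k
x ∨ c = t
t ∧ r = r
t ∧ r = r
t ∨ d = t
t ∧ x = x
t ∧ x = x
r ∨ x = r
k ∧ r = x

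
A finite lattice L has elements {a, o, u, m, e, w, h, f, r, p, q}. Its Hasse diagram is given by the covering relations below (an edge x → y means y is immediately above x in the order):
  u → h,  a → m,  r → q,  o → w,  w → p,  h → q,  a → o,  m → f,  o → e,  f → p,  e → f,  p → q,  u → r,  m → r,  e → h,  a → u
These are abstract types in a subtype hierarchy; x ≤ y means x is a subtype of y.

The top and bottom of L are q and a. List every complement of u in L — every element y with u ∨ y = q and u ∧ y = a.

f, p, w

Need y with u ∨ y = q and u ∧ y = a.
Checking each element gives: f, p, w.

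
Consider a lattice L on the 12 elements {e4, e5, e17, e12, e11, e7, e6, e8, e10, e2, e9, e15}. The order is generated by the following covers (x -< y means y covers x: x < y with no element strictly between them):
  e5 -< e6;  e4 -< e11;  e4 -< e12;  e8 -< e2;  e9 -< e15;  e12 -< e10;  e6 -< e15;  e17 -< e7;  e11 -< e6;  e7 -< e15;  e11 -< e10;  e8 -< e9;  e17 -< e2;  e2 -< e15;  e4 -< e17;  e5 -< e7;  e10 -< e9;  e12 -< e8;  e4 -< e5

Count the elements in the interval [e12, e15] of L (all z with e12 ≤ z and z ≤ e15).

The interval [e12, e15] = {e10, e12, e15, e2, e8, e9}, which has 6 elements.

6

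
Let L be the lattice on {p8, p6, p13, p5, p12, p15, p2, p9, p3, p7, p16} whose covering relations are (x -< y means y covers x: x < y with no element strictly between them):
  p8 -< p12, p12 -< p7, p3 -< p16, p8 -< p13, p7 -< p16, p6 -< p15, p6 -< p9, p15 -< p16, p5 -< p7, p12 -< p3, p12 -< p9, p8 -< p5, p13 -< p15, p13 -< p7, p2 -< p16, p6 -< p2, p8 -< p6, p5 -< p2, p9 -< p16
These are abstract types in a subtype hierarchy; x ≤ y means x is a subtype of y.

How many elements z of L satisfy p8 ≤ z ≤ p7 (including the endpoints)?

5

The interval [p8, p7] = {p12, p13, p5, p7, p8}, which has 5 elements.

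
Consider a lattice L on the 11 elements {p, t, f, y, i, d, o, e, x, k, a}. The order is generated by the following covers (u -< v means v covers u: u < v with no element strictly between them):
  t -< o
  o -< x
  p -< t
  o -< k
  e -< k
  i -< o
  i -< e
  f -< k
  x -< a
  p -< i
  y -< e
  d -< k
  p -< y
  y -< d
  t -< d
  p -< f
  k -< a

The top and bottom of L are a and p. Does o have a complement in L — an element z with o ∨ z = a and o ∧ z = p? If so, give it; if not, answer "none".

none

For every candidate z, either o ∨ z ≠ a or o ∧ z ≠ p; no complement exists.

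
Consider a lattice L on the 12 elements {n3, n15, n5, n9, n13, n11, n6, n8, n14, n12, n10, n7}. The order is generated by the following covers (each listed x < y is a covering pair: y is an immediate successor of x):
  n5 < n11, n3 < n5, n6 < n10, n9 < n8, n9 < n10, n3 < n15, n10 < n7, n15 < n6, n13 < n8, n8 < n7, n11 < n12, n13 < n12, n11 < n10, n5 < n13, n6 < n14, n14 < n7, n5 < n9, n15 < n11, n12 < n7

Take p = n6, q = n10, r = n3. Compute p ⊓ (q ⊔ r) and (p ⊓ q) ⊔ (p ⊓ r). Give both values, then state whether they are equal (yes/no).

n6; n6; yes

q ⊔ r = n10, so p ⊓ (q ⊔ r) = n6 ⊓ n10 = n6.
p ⊓ q = n6 and p ⊓ r = n3, so (p ⊓ q) ⊔ (p ⊓ r) = n6 ⊔ n3 = n6.
Equal: yes.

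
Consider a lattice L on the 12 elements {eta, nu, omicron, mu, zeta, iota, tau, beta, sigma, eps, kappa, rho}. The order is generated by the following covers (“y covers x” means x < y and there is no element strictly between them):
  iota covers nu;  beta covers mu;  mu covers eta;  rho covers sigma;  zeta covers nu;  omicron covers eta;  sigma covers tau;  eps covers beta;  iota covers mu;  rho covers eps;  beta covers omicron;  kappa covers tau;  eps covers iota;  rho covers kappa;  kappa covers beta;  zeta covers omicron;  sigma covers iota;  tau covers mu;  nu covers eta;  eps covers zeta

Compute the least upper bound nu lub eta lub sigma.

sigma

Common upper bounds of {nu, eta, sigma}: rho, sigma.
The least among these is sigma.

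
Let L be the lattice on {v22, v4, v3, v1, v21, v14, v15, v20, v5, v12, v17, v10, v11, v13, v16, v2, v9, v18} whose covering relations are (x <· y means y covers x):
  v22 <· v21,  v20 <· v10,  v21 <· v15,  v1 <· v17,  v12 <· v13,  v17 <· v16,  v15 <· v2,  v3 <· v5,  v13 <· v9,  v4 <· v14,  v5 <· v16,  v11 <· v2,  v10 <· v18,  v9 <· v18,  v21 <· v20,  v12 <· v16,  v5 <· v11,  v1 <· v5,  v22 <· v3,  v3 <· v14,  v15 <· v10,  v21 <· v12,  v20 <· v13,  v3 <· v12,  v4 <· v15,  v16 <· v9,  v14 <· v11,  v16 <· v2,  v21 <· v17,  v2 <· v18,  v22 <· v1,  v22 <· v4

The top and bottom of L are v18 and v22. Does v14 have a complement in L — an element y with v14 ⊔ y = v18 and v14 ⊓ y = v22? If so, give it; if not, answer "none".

v20

Need y with v14 ∨ y = v18 and v14 ∧ y = v22.
Checking each element gives: v20.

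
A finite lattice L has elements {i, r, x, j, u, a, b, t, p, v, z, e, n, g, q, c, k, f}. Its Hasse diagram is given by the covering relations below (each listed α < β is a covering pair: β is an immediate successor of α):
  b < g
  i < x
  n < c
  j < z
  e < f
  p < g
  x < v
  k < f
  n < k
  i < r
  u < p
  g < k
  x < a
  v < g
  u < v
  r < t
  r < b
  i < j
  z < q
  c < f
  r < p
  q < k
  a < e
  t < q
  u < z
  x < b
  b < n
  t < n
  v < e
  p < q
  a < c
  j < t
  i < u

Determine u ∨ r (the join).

Common upper bounds of {u, r}: f, g, k, p, q.
The least among these is p.

p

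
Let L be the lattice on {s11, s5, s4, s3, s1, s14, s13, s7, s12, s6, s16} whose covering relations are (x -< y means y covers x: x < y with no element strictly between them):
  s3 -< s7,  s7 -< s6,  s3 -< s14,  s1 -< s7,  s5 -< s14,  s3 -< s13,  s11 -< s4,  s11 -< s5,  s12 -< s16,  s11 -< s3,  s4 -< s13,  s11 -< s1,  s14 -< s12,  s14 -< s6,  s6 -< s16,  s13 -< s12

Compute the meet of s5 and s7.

s11

Common lower bounds of {s5, s7}: s11.
The greatest among these is s11.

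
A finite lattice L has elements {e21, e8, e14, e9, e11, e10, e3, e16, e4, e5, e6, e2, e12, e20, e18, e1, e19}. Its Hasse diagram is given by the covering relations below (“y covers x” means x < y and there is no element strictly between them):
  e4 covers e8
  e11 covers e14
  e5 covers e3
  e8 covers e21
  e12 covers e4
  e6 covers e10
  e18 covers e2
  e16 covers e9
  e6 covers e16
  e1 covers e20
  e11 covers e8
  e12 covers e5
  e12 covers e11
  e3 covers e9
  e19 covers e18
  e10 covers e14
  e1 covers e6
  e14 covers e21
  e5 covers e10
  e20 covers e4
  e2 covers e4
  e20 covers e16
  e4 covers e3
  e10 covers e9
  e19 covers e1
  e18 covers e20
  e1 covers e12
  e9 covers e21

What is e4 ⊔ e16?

e20

Common upper bounds of {e4, e16}: e1, e18, e19, e20.
The least among these is e20.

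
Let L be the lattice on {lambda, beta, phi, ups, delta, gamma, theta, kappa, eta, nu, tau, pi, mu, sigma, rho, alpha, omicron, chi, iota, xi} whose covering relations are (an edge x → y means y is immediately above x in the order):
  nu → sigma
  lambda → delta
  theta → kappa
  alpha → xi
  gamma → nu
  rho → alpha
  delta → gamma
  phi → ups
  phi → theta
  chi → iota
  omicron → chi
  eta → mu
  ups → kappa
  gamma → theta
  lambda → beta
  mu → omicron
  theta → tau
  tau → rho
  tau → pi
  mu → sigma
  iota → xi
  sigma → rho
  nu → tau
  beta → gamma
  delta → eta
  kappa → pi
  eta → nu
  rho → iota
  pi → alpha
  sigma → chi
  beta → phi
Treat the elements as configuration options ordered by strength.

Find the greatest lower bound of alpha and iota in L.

Common lower bounds of {alpha, iota}: beta, delta, eta, gamma, lambda, mu, nu, phi, rho, sigma, tau, theta.
The greatest among these is rho.

rho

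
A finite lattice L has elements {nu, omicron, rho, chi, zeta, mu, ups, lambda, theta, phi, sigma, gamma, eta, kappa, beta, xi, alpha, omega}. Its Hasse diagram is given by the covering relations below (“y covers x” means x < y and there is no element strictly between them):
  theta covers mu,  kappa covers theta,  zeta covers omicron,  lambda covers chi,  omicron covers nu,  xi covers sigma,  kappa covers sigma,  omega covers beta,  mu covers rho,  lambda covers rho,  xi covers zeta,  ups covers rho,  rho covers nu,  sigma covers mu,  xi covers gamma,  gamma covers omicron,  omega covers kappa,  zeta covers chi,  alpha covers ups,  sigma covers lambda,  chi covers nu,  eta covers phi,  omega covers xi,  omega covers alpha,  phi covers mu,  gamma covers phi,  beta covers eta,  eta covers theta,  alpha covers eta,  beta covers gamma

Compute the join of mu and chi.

sigma

Common upper bounds of {mu, chi}: kappa, omega, sigma, xi.
The least among these is sigma.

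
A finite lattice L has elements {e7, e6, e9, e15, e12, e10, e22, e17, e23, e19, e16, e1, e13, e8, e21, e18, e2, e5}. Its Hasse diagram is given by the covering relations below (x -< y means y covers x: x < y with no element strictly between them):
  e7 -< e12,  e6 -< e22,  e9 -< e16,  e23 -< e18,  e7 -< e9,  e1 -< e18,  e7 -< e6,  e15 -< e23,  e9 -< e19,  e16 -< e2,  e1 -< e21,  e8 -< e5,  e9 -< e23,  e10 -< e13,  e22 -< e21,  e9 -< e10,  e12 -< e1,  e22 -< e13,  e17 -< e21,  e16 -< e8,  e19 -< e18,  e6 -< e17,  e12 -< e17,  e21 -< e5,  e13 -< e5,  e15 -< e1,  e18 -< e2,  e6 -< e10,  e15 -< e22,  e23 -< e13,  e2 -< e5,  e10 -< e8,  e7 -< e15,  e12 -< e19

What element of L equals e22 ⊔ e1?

e22 ∨ e1 = e21

e21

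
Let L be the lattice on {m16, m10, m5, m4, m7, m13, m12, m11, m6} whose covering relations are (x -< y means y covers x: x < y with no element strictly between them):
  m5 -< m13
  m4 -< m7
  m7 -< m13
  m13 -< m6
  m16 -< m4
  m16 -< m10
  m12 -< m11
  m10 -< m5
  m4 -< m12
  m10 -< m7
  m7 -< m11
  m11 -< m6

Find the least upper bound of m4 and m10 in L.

Common upper bounds of {m4, m10}: m11, m13, m6, m7.
The least among these is m7.

m7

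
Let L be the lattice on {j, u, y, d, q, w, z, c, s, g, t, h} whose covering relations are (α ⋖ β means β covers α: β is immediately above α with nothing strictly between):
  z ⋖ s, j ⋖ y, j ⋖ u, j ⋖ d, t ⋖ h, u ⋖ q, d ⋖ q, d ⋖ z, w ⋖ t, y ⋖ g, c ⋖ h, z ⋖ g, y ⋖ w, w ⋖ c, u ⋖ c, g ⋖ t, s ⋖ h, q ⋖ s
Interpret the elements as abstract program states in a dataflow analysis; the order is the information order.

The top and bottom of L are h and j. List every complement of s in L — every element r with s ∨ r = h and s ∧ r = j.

Need r with s ∨ r = h and s ∧ r = j.
Checking each element gives: w, y.

w, y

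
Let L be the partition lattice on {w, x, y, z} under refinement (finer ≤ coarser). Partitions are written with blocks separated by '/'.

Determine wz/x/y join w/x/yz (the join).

Common upper bounds of {wz/x/y, w/x/yz}: wxyz, wyz/x.
The least among these is wyz/x.

wyz/x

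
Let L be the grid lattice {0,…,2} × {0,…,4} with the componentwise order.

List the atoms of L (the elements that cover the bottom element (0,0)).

(0,1), (1,0)

The atoms are exactly the elements that cover (0,0): (0,1), (1,0).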